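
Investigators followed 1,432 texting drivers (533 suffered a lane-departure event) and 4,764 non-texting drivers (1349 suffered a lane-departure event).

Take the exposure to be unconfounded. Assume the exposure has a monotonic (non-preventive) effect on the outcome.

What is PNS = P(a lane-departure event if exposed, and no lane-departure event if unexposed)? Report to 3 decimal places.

PNS ≈ 0.089

p₁ = P(outcome | exposed) = 533/1432 = 0.37221
p₀ = P(outcome | unexposed) = 1349/4764 = 0.28317
Under exogeneity and monotonicity, PNS = p₁ − p₀.
PNS = 0.37221 − 0.28317 = 0.089041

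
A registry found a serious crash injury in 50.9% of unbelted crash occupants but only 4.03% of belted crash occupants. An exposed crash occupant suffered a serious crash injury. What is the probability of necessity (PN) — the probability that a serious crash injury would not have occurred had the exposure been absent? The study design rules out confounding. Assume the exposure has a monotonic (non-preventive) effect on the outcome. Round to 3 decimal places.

PN ≈ 0.921

p₁ = 0.509, p₀ = 0.0403.
Under exogeneity and monotonicity, PN = (p₁ − p₀) / p₁.
PN = (0.509 − 0.0403) / 0.509 = 0.4687 / 0.509 ≈ 0.9208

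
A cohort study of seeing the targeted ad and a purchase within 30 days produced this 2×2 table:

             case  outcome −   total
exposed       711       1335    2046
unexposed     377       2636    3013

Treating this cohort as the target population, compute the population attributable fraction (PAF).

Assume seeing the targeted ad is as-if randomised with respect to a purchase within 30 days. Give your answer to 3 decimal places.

PAF ≈ 0.418

p₁ = P(outcome | exposed) = 711/2046 = 0.34751
p₀ = P(outcome | unexposed) = 377/3013 = 0.12512
Exposure prevalence π = 2046/5059 = 0.40443; overall risk P(Y=1) = 0.21506.
Under exogeneity, PAF = [P(Y=1) − p₀]/P(Y=1).
PAF = (0.21506 − 0.12512) / 0.21506 ≈ 0.4182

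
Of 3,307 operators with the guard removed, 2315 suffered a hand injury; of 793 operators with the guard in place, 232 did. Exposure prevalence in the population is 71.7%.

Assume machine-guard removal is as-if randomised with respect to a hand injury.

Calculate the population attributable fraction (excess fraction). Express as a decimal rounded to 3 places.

p₁ = P(outcome | exposed) = 2315/3307 = 0.70003
p₀ = P(outcome | unexposed) = 232/793 = 0.29256
Overall risk P(Y=1) = π·p₁ + (1−π)·p₀ = 0.717×0.70003 + 0.283×0.29256 = 0.58472.
Under exogeneity, PAF = [P(Y=1) − p₀] / P(Y=1).
PAF = (0.58472 − 0.29256) / 0.58472 ≈ 0.4997

PAF ≈ 0.500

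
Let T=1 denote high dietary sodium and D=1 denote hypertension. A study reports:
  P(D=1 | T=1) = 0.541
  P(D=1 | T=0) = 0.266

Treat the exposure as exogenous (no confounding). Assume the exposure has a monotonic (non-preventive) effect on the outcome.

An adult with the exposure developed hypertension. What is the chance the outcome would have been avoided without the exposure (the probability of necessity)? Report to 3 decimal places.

PN ≈ 0.508

Let p₁ = 0.541, p₀ = 0.266.
Under exogeneity and monotonicity, PN = (p₁ − p₀) / p₁.
PN = (0.541 − 0.266) / 0.541 = 0.275 / 0.541 ≈ 0.5083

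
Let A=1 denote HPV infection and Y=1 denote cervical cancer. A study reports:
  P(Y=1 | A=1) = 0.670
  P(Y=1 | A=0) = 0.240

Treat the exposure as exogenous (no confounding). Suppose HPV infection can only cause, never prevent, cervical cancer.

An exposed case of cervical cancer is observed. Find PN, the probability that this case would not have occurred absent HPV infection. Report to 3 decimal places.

Let p₁ = 0.67, p₀ = 0.24.
Under exogeneity and monotonicity, PN = (p₁ − p₀) / p₁.
PN = (0.67 − 0.24) / 0.67 = 0.43 / 0.67 ≈ 0.6418

PN ≈ 0.642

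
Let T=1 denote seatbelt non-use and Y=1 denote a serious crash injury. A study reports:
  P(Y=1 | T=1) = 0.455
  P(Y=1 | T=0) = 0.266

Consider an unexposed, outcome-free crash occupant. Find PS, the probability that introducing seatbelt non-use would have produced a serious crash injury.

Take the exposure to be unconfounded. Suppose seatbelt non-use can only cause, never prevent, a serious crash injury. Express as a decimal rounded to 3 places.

PS ≈ 0.257

Let p₁ = 0.455, p₀ = 0.266.
Under exogeneity and monotonicity, PS = (p₁ − p₀) / (1 − p₀).
PS = (0.455 − 0.266) / (1 − 0.266) = 0.189 / 0.734 ≈ 0.2575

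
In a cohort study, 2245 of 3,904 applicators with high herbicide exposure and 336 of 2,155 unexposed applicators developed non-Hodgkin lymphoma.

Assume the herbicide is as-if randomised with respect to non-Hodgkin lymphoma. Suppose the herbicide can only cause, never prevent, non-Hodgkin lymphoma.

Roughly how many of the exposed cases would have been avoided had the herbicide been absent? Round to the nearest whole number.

p₁ = P(outcome | exposed) = 2245/3904 = 0.57505
p₀ = P(outcome | unexposed) = 336/2155 = 0.15592
PN = (p₁ − p₀)/p₁ = (0.57505 − 0.15592) / 0.57505 ≈ 0.72887.
Attributable cases ≈ PN × (exposed cases) = 0.72887 × 2245 ≈ 1636.30.

about 1636 cases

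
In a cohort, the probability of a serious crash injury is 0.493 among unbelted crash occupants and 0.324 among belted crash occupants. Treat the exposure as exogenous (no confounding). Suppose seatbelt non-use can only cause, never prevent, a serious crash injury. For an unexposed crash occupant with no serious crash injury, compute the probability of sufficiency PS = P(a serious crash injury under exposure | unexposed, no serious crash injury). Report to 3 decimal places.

Let p₁ = 0.493, p₀ = 0.324.
Under exogeneity and monotonicity, PS = (p₁ − p₀) / (1 − p₀).
PS = (0.493 − 0.324) / (1 − 0.324) = 0.169 / 0.676 ≈ 0.2500

PS ≈ 0.250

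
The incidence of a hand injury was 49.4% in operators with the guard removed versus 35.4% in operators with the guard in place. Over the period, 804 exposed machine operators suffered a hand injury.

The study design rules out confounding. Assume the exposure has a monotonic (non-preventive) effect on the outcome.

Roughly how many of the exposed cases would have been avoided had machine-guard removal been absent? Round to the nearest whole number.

about 228 cases

p₁ = 0.494, p₀ = 0.354.
PN = (p₁ − p₀)/p₁ = (0.494 − 0.354) / 0.494 ≈ 0.28340.
Attributable cases ≈ PN × (exposed cases) = 0.28340 × 804 ≈ 227.85.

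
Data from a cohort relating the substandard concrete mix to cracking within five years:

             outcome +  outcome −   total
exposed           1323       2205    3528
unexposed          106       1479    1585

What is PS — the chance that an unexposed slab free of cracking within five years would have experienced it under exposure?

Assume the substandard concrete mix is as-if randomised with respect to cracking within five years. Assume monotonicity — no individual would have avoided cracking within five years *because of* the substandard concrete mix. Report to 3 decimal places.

p₁ = P(outcome | exposed) = 1323/3528 = 0.375
p₀ = P(outcome | unexposed) = 106/1585 = 0.066877
Under exogeneity and monotonicity, PS = (p₁ − p₀)/(1 − p₀).
PS = (0.375 − 0.066877) / 0.93312 ≈ 0.3302

PS ≈ 0.330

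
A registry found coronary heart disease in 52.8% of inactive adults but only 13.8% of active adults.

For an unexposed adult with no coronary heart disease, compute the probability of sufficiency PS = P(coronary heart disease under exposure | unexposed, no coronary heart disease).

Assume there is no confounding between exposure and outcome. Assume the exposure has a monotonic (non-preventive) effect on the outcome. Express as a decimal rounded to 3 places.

p₁ = 0.528, p₀ = 0.138.
Under exogeneity and monotonicity, PS = (p₁ − p₀) / (1 − p₀).
PS = (0.528 − 0.138) / (1 − 0.138) = 0.39 / 0.862 ≈ 0.4524

PS ≈ 0.452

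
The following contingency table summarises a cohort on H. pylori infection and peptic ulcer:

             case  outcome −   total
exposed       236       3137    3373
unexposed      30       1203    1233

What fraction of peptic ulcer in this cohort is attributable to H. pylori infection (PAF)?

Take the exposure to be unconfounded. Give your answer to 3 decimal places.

p₁ = P(outcome | exposed) = 236/3373 = 0.069967
p₀ = P(outcome | unexposed) = 30/1233 = 0.024331
Exposure prevalence π = 3373/4606 = 0.73231; overall risk P(Y=1) = 0.057751.
Under exogeneity, PAF = [P(Y=1) − p₀]/P(Y=1).
PAF = (0.057751 − 0.024331) / 0.057751 ≈ 0.5787

PAF ≈ 0.579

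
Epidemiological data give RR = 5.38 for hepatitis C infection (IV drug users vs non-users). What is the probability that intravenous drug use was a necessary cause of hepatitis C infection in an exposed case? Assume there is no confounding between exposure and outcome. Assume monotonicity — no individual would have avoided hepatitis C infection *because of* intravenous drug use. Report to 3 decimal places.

PN ≈ 0.814

Under exogeneity and monotonicity, PN = (RR − 1) / RR = 1 − 1/RR.
PN = (5.38 − 1) / 5.38 = 4.38 / 5.38 ≈ 0.8141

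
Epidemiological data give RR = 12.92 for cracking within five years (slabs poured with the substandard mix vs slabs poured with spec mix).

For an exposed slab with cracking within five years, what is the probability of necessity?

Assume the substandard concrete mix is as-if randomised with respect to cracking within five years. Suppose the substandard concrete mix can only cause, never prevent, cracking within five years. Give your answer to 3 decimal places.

Under exogeneity and monotonicity, PN = (RR − 1) / RR = 1 − 1/RR.
PN = (12.92 − 1) / 12.92 = 11.92 / 12.92 ≈ 0.9226

PN ≈ 0.923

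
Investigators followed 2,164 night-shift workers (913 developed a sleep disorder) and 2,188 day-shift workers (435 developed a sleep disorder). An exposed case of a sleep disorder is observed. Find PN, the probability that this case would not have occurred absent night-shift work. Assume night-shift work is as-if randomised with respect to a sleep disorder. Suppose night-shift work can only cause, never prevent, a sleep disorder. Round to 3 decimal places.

PN ≈ 0.529

p₁ = P(outcome | exposed) = 913/2164 = 0.4219
p₀ = P(outcome | unexposed) = 435/2188 = 0.19881
Under exogeneity and monotonicity, PN = (p₁ − p₀) / p₁.
PN = (0.4219 − 0.19881) / 0.4219 = 0.22309 / 0.4219 ≈ 0.5288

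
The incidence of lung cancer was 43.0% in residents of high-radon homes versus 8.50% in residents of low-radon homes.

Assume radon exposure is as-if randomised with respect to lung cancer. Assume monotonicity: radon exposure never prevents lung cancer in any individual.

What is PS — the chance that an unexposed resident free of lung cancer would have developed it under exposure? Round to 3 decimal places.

p₁ = 0.43, p₀ = 0.085.
Under exogeneity and monotonicity, PS = (p₁ − p₀) / (1 − p₀).
PS = (0.43 − 0.085) / (1 − 0.085) = 0.345 / 0.915 ≈ 0.3770

PS ≈ 0.377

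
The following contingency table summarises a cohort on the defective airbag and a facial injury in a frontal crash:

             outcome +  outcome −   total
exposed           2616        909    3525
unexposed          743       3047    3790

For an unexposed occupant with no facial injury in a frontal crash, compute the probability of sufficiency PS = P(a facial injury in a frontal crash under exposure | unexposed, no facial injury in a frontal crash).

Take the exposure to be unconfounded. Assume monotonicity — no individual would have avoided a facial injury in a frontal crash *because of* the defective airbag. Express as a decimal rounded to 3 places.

PS ≈ 0.679

p₁ = P(outcome | exposed) = 2616/3525 = 0.74213
p₀ = P(outcome | unexposed) = 743/3790 = 0.19604
Under exogeneity and monotonicity, PS = (p₁ − p₀)/(1 − p₀).
PS = (0.74213 − 0.19604) / 0.80396 ≈ 0.6792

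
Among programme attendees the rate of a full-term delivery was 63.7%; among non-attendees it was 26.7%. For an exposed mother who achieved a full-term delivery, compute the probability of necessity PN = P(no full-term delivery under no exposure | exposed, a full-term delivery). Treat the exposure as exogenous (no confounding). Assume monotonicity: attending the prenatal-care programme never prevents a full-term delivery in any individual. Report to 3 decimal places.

p₁ = 0.637, p₀ = 0.267.
Under exogeneity and monotonicity, PN = (p₁ − p₀) / p₁.
PN = (0.637 − 0.267) / 0.637 = 0.37 / 0.637 ≈ 0.5808

PN ≈ 0.581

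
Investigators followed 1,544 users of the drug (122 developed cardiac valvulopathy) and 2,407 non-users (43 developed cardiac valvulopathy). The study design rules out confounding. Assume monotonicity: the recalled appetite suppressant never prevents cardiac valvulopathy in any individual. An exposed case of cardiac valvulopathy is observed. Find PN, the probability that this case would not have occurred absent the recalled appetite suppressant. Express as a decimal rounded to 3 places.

PN ≈ 0.774

p₁ = P(outcome | exposed) = 122/1544 = 0.079016
p₀ = P(outcome | unexposed) = 43/2407 = 0.017865
Under exogeneity and monotonicity, PN = (p₁ − p₀) / p₁.
PN = (0.079016 − 0.017865) / 0.079016 = 0.061151 / 0.079016 ≈ 0.7739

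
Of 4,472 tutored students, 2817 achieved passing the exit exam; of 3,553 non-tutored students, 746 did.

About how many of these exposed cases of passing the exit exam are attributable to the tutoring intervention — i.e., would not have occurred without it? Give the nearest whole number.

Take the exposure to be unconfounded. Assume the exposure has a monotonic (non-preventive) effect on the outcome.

about 1878 cases

p₁ = P(outcome | exposed) = 2817/4472 = 0.62992
p₀ = P(outcome | unexposed) = 746/3553 = 0.20996
PN = (p₁ − p₀)/p₁ = (0.62992 − 0.20996) / 0.62992 ≈ 0.66668.
Attributable cases ≈ PN × (exposed cases) = 0.66668 × 2817 ≈ 1878.04.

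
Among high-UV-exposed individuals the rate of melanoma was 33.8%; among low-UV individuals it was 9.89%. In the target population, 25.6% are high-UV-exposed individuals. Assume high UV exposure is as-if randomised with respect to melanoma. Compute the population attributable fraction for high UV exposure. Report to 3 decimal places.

PAF ≈ 0.382

p₁ = 0.338, p₀ = 0.0989.
Overall risk P(Y=1) = π·p₁ + (1−π)·p₀ = 0.256×0.338 + 0.744×0.0989 = 0.16011.
Under exogeneity, PAF = [P(Y=1) − p₀] / P(Y=1).
PAF = (0.16011 − 0.0989) / 0.16011 ≈ 0.3823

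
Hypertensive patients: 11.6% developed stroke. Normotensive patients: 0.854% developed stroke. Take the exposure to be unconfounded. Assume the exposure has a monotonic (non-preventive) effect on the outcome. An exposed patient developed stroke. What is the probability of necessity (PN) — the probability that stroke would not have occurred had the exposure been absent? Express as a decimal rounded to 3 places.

p₁ = 0.116, p₀ = 0.00854.
Under exogeneity and monotonicity, PN = (p₁ − p₀) / p₁.
PN = (0.116 − 0.00854) / 0.116 = 0.10746 / 0.116 ≈ 0.9264

PN ≈ 0.926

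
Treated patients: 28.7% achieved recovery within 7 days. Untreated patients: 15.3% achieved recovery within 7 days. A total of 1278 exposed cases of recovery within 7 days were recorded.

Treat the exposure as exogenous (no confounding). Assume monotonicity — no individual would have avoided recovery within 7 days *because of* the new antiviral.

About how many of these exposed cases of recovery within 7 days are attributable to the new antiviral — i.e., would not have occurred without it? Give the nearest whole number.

p₁ = 0.287, p₀ = 0.153.
PN = (p₁ − p₀)/p₁ = (0.287 − 0.153) / 0.287 ≈ 0.46690.
Attributable cases ≈ PN × (exposed cases) = 0.46690 × 1278 ≈ 596.70.

about 597 cases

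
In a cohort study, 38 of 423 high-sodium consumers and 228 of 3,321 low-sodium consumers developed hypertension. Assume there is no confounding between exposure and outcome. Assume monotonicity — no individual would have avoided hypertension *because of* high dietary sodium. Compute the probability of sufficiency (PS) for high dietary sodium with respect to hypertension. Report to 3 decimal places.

p₁ = P(outcome | exposed) = 38/423 = 0.089835
p₀ = P(outcome | unexposed) = 228/3321 = 0.068654
Under exogeneity and monotonicity, PS = (p₁ − p₀) / (1 − p₀).
PS = (0.089835 − 0.068654) / (1 − 0.068654) = 0.02118 / 0.93135 ≈ 0.0227

PS ≈ 0.023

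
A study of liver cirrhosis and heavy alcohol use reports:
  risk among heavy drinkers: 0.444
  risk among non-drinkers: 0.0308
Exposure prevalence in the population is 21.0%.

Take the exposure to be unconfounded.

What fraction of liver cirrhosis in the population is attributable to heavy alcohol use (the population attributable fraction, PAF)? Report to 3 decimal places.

PAF ≈ 0.738

Let p₁ = 0.444, p₀ = 0.0308.
Overall risk P(Y=1) = π·p₁ + (1−π)·p₀ = 0.21×0.444 + 0.79×0.0308 = 0.11757.
Under exogeneity, PAF = [P(Y=1) − p₀] / P(Y=1).
PAF = (0.11757 − 0.0308) / 0.11757 ≈ 0.7380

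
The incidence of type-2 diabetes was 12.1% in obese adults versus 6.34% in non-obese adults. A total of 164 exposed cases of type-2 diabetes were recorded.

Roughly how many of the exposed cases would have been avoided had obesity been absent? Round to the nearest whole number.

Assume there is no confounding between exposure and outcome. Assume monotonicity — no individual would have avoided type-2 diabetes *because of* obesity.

about 78 cases

p₁ = 0.121, p₀ = 0.0634.
PN = (p₁ − p₀)/p₁ = (0.121 − 0.0634) / 0.121 ≈ 0.47603.
Attributable cases ≈ PN × (exposed cases) = 0.47603 × 164 ≈ 78.07.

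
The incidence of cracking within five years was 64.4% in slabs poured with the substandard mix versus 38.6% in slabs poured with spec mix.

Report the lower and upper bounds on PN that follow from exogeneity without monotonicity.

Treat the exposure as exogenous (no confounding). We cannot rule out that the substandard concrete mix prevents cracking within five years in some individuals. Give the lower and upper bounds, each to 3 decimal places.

p₁ = 0.644, p₀ = 0.386.
Under exogeneity alone the bounds on PN are max{0,(p₁−p₀)/p₁} ≤ PN ≤ min{1,(1−p₀)/p₁}.
  lower = (p₁ − p₀)/p₁ = 0.258 / 0.644 ≈ 0.4006
  upper = min{1, (1 − p₀)/p₁} = 0.614 / 0.644 ≈ 0.9534

0.401 ≤ PN ≤ 0.953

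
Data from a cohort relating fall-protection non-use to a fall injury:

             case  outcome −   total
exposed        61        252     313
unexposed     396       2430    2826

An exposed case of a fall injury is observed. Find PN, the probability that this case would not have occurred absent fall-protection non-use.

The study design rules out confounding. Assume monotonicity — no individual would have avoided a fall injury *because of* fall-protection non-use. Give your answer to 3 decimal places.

p₁ = P(outcome | exposed) = 61/313 = 0.19489
p₀ = P(outcome | unexposed) = 396/2826 = 0.14013
Under exogeneity and monotonicity, PN = (p₁ − p₀) / p₁.
PN = (0.19489 − 0.14013) / 0.19489 = 0.054761 / 0.19489 ≈ 0.2810

PN ≈ 0.281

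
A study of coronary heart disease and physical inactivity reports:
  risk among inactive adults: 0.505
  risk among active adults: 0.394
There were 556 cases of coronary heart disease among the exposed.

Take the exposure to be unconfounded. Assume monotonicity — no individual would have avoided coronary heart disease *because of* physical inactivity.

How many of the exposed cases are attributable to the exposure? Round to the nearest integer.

Let p₁ = 0.505, p₀ = 0.394.
PN = (p₁ − p₀)/p₁ = (0.505 − 0.394) / 0.505 ≈ 0.21980.
Attributable cases ≈ PN × (exposed cases) = 0.21980 × 556 ≈ 122.21.

about 122 cases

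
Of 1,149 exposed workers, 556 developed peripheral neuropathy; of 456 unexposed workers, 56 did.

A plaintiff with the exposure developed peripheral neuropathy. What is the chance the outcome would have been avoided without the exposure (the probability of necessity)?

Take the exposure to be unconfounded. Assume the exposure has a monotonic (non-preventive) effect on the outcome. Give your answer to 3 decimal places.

PN ≈ 0.746

p₁ = P(outcome | exposed) = 556/1149 = 0.4839
p₀ = P(outcome | unexposed) = 56/456 = 0.12281
Under exogeneity and monotonicity, PN = (p₁ − p₀) / p₁.
PN = (0.4839 − 0.12281) / 0.4839 = 0.36109 / 0.4839 ≈ 0.7462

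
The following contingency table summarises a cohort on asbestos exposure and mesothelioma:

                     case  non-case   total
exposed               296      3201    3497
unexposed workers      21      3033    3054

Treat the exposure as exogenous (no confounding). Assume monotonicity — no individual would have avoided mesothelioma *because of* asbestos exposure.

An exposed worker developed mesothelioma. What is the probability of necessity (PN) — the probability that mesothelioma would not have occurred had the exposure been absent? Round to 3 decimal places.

p₁ = P(outcome | exposed) = 296/3497 = 0.084644
p₀ = P(outcome | unexposed) = 21/3054 = 0.0068762
Under exogeneity and monotonicity, PN = (p₁ − p₀)/p₁.
PN = (0.084644 − 0.0068762) / 0.084644 ≈ 0.9188

PN ≈ 0.919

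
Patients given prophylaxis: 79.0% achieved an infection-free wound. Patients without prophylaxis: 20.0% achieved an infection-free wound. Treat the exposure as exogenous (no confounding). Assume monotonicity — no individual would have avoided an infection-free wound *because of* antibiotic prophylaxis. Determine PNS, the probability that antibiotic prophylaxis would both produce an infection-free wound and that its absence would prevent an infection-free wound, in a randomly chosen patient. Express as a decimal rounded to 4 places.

PNS ≈ 0.5900

p₁ = 0.79, p₀ = 0.2.
Under exogeneity and monotonicity, PNS = p₁ − p₀.
PNS = 0.79 − 0.2 = 0.59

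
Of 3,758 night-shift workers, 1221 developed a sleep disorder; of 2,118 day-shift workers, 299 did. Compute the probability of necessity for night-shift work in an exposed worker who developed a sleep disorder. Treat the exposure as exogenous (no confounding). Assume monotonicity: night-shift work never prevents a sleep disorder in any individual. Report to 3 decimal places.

p₁ = P(outcome | exposed) = 1221/3758 = 0.32491
p₀ = P(outcome | unexposed) = 299/2118 = 0.14117
Under exogeneity and monotonicity, PN = (p₁ − p₀) / p₁.
PN = (0.32491 − 0.14117) / 0.32491 = 0.18374 / 0.32491 ≈ 0.5655

PN ≈ 0.566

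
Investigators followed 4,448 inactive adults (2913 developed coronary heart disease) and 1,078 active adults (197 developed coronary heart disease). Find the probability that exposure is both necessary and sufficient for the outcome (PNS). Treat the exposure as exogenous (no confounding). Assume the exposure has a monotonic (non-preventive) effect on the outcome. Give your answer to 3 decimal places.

PNS ≈ 0.472

p₁ = P(outcome | exposed) = 2913/4448 = 0.6549
p₀ = P(outcome | unexposed) = 197/1078 = 0.18275
Under exogeneity and monotonicity, PNS = p₁ − p₀.
PNS = 0.6549 − 0.18275 = 0.47216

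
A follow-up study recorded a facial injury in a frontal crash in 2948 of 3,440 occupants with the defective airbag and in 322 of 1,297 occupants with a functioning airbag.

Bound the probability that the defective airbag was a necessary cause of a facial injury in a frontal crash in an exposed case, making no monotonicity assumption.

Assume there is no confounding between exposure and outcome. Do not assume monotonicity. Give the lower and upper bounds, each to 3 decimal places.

0.710 ≤ PN ≤ 0.877

p₁ = P(outcome | exposed) = 2948/3440 = 0.85698
p₀ = P(outcome | unexposed) = 322/1297 = 0.24827
Under exogeneity alone the bounds on PN are max{0,(p₁−p₀)/p₁} ≤ PN ≤ min{1,(1−p₀)/p₁}.
  lower = (p₁ − p₀)/p₁ = 0.60871 / 0.85698 ≈ 0.7103
  upper = min{1, (1 − p₀)/p₁} = 0.75173 / 0.85698 ≈ 0.8772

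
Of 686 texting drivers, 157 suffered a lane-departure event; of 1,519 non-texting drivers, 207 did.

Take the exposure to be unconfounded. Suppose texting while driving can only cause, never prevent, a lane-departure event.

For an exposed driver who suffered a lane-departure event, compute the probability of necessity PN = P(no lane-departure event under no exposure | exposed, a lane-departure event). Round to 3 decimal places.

p₁ = P(outcome | exposed) = 157/686 = 0.22886
p₀ = P(outcome | unexposed) = 207/1519 = 0.13627
Under exogeneity and monotonicity, PN = (p₁ − p₀) / p₁.
PN = (0.22886 − 0.13627) / 0.22886 = 0.092589 / 0.22886 ≈ 0.4046

PN ≈ 0.405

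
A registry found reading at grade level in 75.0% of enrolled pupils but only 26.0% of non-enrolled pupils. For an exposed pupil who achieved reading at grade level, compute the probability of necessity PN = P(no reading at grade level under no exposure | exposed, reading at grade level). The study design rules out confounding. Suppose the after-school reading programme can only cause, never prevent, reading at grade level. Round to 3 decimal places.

p₁ = 0.75, p₀ = 0.26.
Under exogeneity and monotonicity, PN = (p₁ − p₀) / p₁.
PN = (0.75 − 0.26) / 0.75 = 0.49 / 0.75 ≈ 0.6533

PN ≈ 0.653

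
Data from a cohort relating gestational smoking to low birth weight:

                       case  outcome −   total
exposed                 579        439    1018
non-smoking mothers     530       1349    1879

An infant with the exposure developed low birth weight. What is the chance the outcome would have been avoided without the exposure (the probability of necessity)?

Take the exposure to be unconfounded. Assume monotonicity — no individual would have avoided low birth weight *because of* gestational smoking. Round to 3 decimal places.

p₁ = P(outcome | exposed) = 579/1018 = 0.56876
p₀ = P(outcome | unexposed) = 530/1879 = 0.28206
Under exogeneity and monotonicity, PN = (p₁ − p₀) / p₁.
PN = (0.56876 − 0.28206) / 0.56876 = 0.2867 / 0.56876 ≈ 0.5041

PN ≈ 0.504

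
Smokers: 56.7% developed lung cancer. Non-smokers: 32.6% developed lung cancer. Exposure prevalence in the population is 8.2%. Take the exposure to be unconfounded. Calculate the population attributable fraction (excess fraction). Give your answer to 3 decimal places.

p₁ = 0.567, p₀ = 0.326.
Overall risk P(Y=1) = π·p₁ + (1−π)·p₀ = 0.082×0.567 + 0.918×0.326 = 0.34576.
Under exogeneity, PAF = [P(Y=1) − p₀] / P(Y=1).
PAF = (0.34576 − 0.326) / 0.34576 ≈ 0.0572

PAF ≈ 0.057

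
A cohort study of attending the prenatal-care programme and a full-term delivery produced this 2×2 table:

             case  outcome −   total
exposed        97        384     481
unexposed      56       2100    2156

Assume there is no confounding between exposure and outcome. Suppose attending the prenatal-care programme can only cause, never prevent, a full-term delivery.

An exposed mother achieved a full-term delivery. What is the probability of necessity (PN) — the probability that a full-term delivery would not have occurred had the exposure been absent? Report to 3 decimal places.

PN ≈ 0.871

p₁ = P(outcome | exposed) = 97/481 = 0.20166
p₀ = P(outcome | unexposed) = 56/2156 = 0.025974
Under exogeneity and monotonicity, PN = (p₁ − p₀) / p₁.
PN = (0.20166 − 0.025974) / 0.20166 = 0.17569 / 0.20166 ≈ 0.8712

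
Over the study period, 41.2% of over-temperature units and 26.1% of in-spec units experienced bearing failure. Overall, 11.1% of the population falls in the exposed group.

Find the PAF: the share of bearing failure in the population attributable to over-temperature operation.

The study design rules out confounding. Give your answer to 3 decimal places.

p₁ = 0.412, p₀ = 0.261.
Overall risk P(Y=1) = π·p₁ + (1−π)·p₀ = 0.111×0.412 + 0.889×0.261 = 0.27776.
Under exogeneity, PAF = [P(Y=1) − p₀] / P(Y=1).
PAF = (0.27776 − 0.261) / 0.27776 ≈ 0.0603

PAF ≈ 0.060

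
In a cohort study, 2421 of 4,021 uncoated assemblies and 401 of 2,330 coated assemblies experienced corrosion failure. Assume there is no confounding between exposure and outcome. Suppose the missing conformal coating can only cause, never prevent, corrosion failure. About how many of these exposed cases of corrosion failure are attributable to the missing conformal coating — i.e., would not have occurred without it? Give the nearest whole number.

about 1729 cases

p₁ = P(outcome | exposed) = 2421/4021 = 0.60209
p₀ = P(outcome | unexposed) = 401/2330 = 0.1721
PN = (p₁ − p₀)/p₁ = (0.60209 − 0.1721) / 0.60209 ≈ 0.71416.
Attributable cases ≈ PN × (exposed cases) = 0.71416 × 2421 ≈ 1728.97.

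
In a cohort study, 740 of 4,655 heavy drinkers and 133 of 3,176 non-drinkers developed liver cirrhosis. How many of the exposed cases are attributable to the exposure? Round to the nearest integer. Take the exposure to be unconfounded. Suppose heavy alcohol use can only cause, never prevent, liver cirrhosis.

about 545 cases

p₁ = P(outcome | exposed) = 740/4655 = 0.15897
p₀ = P(outcome | unexposed) = 133/3176 = 0.041877
PN = (p₁ − p₀)/p₁ = (0.15897 − 0.041877) / 0.15897 ≈ 0.73657.
Attributable cases ≈ PN × (exposed cases) = 0.73657 × 740 ≈ 545.06.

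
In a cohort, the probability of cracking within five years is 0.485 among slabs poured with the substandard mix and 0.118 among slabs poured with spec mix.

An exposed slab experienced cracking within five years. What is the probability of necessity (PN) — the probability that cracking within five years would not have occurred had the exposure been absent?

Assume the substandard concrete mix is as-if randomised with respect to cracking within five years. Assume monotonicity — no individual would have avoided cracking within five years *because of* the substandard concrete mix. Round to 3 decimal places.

Let p₁ = 0.485, p₀ = 0.118.
Under exogeneity and monotonicity, PN = (p₁ − p₀) / p₁.
PN = (0.485 − 0.118) / 0.485 = 0.367 / 0.485 ≈ 0.7567

PN ≈ 0.757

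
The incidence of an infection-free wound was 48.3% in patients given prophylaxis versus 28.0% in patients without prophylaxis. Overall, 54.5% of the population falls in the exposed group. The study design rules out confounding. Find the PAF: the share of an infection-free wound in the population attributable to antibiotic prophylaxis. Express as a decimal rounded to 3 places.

p₁ = 0.483, p₀ = 0.28.
Overall risk P(Y=1) = π·p₁ + (1−π)·p₀ = 0.545×0.483 + 0.455×0.28 = 0.39064.
Under exogeneity, PAF = [P(Y=1) − p₀] / P(Y=1).
PAF = (0.39064 − 0.28) / 0.39064 ≈ 0.2832

PAF ≈ 0.283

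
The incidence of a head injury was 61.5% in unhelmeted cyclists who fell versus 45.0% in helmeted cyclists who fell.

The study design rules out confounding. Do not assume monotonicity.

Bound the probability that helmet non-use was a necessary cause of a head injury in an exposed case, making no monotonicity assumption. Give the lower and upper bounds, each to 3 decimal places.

p₁ = 0.615, p₀ = 0.45.
Under exogeneity alone the bounds on PN are max{0,(p₁−p₀)/p₁} ≤ PN ≤ min{1,(1−p₀)/p₁}.
  lower = (p₁ − p₀)/p₁ = 0.165 / 0.615 ≈ 0.2683
  upper = min{1, (1 − p₀)/p₁} = 0.55 / 0.615 ≈ 0.8943

0.268 ≤ PN ≤ 0.894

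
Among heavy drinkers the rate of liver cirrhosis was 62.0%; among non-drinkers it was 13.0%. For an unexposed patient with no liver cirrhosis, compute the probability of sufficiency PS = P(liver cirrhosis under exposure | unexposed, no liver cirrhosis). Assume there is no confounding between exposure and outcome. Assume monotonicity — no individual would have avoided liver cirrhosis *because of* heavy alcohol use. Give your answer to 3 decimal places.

p₁ = 0.62, p₀ = 0.13.
Under exogeneity and monotonicity, PS = (p₁ − p₀) / (1 − p₀).
PS = (0.62 − 0.13) / (1 − 0.13) = 0.49 / 0.87 ≈ 0.5632

PS ≈ 0.563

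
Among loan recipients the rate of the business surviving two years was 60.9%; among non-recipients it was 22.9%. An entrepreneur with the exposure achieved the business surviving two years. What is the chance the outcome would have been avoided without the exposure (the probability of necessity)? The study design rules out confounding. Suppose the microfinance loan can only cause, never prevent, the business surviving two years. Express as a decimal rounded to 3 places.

p₁ = 0.609, p₀ = 0.229.
Under exogeneity and monotonicity, PN = (p₁ − p₀) / p₁.
PN = (0.609 − 0.229) / 0.609 = 0.38 / 0.609 ≈ 0.6240

PN ≈ 0.624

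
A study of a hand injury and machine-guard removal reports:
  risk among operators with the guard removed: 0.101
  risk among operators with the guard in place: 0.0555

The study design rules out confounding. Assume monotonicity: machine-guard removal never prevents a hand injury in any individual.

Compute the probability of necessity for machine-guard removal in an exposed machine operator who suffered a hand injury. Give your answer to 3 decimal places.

PN ≈ 0.450

Let p₁ = 0.101, p₀ = 0.0555.
Under exogeneity and monotonicity, PN = (p₁ − p₀) / p₁.
PN = (0.101 − 0.0555) / 0.101 = 0.0455 / 0.101 ≈ 0.4505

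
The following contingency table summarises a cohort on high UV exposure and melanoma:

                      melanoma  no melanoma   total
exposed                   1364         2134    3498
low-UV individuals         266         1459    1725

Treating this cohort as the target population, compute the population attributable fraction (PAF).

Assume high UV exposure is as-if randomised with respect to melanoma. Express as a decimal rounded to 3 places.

PAF ≈ 0.506

p₁ = P(outcome | exposed) = 1364/3498 = 0.38994
p₀ = P(outcome | unexposed) = 266/1725 = 0.1542
Exposure prevalence π = 3498/5223 = 0.66973; overall risk P(Y=1) = 0.31208.
Under exogeneity, PAF = [P(Y=1) − p₀]/P(Y=1).
PAF = (0.31208 − 0.1542) / 0.31208 ≈ 0.5059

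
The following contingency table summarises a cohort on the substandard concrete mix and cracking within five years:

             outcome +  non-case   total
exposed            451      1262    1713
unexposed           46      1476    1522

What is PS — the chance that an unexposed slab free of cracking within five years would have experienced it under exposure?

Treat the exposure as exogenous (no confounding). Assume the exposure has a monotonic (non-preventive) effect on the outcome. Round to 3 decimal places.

p₁ = P(outcome | exposed) = 451/1713 = 0.26328
p₀ = P(outcome | unexposed) = 46/1522 = 0.030223
Under exogeneity and monotonicity, PS = (p₁ − p₀)/(1 − p₀).
PS = (0.26328 − 0.030223) / 0.96978 ≈ 0.2403

PS ≈ 0.240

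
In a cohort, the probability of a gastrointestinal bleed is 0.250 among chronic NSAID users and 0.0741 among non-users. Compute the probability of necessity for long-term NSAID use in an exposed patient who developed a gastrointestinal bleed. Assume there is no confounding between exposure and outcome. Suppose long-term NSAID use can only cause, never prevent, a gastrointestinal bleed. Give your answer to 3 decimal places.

Let p₁ = 0.25, p₀ = 0.0741.
Under exogeneity and monotonicity, PN = (p₁ − p₀) / p₁.
PN = (0.25 − 0.0741) / 0.25 = 0.1759 / 0.25 ≈ 0.7036

PN ≈ 0.704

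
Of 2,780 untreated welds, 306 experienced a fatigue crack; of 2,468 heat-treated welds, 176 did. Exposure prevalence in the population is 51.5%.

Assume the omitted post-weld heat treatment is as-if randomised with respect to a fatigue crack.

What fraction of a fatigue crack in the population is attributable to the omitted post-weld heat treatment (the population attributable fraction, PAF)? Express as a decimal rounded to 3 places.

p₁ = P(outcome | exposed) = 306/2780 = 0.11007
p₀ = P(outcome | unexposed) = 176/2468 = 0.071313
Overall risk P(Y=1) = π·p₁ + (1−π)·p₀ = 0.515×0.11007 + 0.485×0.071313 = 0.091274.
Under exogeneity, PAF = [P(Y=1) − p₀] / P(Y=1).
PAF = (0.091274 − 0.071313) / 0.091274 ≈ 0.2187

PAF ≈ 0.219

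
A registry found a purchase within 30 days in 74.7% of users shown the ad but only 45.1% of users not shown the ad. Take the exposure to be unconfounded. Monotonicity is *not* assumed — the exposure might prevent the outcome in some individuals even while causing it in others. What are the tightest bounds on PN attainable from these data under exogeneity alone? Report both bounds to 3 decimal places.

0.396 ≤ PN ≤ 0.735

p₁ = 0.747, p₀ = 0.451.
Under exogeneity alone the bounds on PN are max{0,(p₁−p₀)/p₁} ≤ PN ≤ min{1,(1−p₀)/p₁}.
  lower = (p₁ − p₀)/p₁ = 0.296 / 0.747 ≈ 0.3963
  upper = min{1, (1 − p₀)/p₁} = 0.549 / 0.747 ≈ 0.7349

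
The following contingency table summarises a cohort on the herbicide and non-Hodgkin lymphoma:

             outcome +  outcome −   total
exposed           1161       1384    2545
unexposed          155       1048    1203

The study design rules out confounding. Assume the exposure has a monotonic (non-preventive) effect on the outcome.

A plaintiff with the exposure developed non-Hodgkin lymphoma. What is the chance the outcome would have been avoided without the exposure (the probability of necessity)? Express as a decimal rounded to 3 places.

p₁ = P(outcome | exposed) = 1161/2545 = 0.45619
p₀ = P(outcome | unexposed) = 155/1203 = 0.12884
Under exogeneity and monotonicity, PN = (p₁ − p₀)/p₁.
PN = (0.45619 − 0.12884) / 0.45619 ≈ 0.7176

PN ≈ 0.718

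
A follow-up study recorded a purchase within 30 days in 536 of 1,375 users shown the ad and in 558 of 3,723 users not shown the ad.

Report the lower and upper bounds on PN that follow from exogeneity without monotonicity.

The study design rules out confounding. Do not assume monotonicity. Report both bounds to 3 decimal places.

0.616 ≤ PN ≤ 1.000

p₁ = P(outcome | exposed) = 536/1375 = 0.38982
p₀ = P(outcome | unexposed) = 558/3723 = 0.14988
Under exogeneity alone the bounds on PN are max{0,(p₁−p₀)/p₁} ≤ PN ≤ min{1,(1−p₀)/p₁}.
  lower = (p₁ − p₀)/p₁ = 0.23994 / 0.38982 ≈ 0.6155
  upper = min{1, (1 − p₀)/p₁} = 0.85012 / 0.38982 ≈ 2.1808 → capped at 1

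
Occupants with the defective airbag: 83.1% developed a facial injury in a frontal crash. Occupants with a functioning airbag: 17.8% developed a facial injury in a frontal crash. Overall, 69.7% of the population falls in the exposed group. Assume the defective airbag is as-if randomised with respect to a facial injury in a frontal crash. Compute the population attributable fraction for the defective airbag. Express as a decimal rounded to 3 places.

p₁ = 0.831, p₀ = 0.178.
Overall risk P(Y=1) = π·p₁ + (1−π)·p₀ = 0.697×0.831 + 0.303×0.178 = 0.63314.
Under exogeneity, PAF = [P(Y=1) − p₀] / P(Y=1).
PAF = (0.63314 − 0.178) / 0.63314 ≈ 0.7189

PAF ≈ 0.719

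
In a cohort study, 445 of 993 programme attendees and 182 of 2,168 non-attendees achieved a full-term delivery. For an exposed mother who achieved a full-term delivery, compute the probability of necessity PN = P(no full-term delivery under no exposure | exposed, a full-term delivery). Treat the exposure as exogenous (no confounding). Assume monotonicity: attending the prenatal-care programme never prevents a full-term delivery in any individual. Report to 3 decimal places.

PN ≈ 0.813

p₁ = P(outcome | exposed) = 445/993 = 0.44814
p₀ = P(outcome | unexposed) = 182/2168 = 0.083948
Under exogeneity and monotonicity, PN = (p₁ − p₀) / p₁.
PN = (0.44814 − 0.083948) / 0.44814 = 0.36419 / 0.44814 ≈ 0.8127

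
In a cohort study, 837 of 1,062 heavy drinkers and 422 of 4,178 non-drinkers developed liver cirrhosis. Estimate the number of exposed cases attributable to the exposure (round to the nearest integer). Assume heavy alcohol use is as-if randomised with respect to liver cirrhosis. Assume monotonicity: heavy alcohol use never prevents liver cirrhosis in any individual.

about 730 cases

p₁ = P(outcome | exposed) = 837/1062 = 0.78814
p₀ = P(outcome | unexposed) = 422/4178 = 0.10101
PN = (p₁ − p₀)/p₁ = (0.78814 − 0.10101) / 0.78814 ≈ 0.87184.
Attributable cases ≈ PN × (exposed cases) = 0.87184 × 837 ≈ 729.73.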